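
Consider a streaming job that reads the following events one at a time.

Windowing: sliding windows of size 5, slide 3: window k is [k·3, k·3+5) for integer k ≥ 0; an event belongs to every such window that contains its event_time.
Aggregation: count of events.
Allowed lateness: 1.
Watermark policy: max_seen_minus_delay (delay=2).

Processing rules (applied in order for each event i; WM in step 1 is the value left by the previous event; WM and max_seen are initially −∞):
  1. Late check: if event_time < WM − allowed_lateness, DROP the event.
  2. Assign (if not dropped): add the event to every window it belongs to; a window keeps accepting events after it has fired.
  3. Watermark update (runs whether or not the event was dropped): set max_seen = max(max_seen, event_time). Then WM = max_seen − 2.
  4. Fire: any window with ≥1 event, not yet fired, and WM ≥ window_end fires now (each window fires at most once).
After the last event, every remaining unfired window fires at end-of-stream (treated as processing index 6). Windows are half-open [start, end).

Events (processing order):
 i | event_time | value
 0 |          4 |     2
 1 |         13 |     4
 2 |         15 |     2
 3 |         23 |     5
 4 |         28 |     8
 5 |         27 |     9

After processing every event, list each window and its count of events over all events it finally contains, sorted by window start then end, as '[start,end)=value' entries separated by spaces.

[0,5)=1 [3,8)=1 [9,14)=1 [12,17)=2 [15,20)=1 [21,26)=1 [24,29)=2 [27,32)=2

i=0 t=4 v=2: → [3,8),[0,5); WM=2
i=1 t=13 v=4: → [12,17),[9,14); WM=11; [0,5) fires=1 [3,8) fires=1
i=2 t=15 v=2: → [15,20),[12,17); WM=13
i=3 t=23 v=5: → [21,26); WM=21; [9,14) fires=1 [12,17) fires=2 [15,20) fires=1
i=4 t=28 v=8: → [27,32),[24,29); WM=26; [21,26) fires=1
i=5 t=27 v=9: → [27,32),[24,29); WM=26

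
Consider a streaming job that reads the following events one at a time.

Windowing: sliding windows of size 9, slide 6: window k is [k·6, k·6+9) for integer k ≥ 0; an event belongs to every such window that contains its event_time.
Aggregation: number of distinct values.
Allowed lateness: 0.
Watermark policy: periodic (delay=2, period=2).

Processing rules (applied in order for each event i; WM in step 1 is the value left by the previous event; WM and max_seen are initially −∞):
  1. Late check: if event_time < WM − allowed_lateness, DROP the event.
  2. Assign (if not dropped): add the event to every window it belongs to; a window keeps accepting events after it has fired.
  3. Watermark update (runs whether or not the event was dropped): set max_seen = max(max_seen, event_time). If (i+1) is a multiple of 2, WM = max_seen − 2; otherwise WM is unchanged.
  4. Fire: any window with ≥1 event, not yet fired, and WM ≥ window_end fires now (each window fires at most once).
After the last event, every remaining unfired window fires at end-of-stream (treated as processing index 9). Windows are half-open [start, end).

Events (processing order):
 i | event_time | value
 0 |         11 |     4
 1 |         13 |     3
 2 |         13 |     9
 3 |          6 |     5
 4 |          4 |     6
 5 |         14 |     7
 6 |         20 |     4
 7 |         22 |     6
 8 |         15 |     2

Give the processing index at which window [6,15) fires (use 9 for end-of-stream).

i=0 t=11 v=4: → [6,15); WM=−∞
i=1 t=13 v=3: → [12,21),[6,15); WM=11
i=2 t=13 v=9: → [12,21),[6,15); WM=11
i=3 t=6 v=5: DROP (t<11-0); WM=11
i=4 t=4 v=6: DROP (t<11-0); WM=11
i=5 t=14 v=7: → [12,21),[6,15); WM=12
i=6 t=20 v=4: → [18,27),[12,21); WM=12
i=7 t=22 v=6: → [18,27); WM=20; [6,15) fires=4
i=8 t=15 v=2: DROP (t<20-0); WM=20

7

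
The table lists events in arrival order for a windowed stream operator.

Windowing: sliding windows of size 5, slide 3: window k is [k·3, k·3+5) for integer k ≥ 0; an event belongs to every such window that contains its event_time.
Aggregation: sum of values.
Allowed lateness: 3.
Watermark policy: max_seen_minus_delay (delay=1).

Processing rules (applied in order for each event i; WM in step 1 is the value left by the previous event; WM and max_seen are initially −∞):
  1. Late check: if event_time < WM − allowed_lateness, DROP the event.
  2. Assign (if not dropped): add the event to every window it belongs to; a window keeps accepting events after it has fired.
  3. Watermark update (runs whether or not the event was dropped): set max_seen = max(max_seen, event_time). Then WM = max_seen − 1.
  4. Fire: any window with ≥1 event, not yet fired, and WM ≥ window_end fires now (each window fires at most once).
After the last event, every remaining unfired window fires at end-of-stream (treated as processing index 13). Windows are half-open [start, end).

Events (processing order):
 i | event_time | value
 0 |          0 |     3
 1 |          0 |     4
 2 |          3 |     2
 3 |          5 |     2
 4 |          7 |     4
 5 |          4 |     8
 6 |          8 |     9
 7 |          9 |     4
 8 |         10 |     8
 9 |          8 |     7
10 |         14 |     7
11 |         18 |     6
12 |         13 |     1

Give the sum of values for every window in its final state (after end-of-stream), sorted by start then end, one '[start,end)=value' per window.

[0,5)=17 [3,8)=16 [6,11)=32 [9,14)=12 [12,17)=7 [15,20)=6 [18,23)=6

i=0 t=0 v=3: → [0,5); WM=-1
i=1 t=0 v=4: → [0,5); WM=-1
i=2 t=3 v=2: → [3,8),[0,5); WM=2
i=3 t=5 v=2: → [3,8); WM=4
i=4 t=7 v=4: → [6,11),[3,8); WM=6; [0,5) fires=9
i=5 t=4 v=8: → [3,8),[0,5); WM=6
i=6 t=8 v=9: → [6,11); WM=7
i=7 t=9 v=4: → [9,14),[6,11); WM=8; [3,8) fires=16
i=8 t=10 v=8: → [9,14),[6,11); WM=9
i=9 t=8 v=7: → [6,11); WM=9
i=10 t=14 v=7: → [12,17); WM=13; [6,11) fires=32
i=11 t=18 v=6: → [18,23),[15,20); WM=17; [9,14) fires=12 [12,17) fires=7
i=12 t=13 v=1: DROP (t<17-3); WM=17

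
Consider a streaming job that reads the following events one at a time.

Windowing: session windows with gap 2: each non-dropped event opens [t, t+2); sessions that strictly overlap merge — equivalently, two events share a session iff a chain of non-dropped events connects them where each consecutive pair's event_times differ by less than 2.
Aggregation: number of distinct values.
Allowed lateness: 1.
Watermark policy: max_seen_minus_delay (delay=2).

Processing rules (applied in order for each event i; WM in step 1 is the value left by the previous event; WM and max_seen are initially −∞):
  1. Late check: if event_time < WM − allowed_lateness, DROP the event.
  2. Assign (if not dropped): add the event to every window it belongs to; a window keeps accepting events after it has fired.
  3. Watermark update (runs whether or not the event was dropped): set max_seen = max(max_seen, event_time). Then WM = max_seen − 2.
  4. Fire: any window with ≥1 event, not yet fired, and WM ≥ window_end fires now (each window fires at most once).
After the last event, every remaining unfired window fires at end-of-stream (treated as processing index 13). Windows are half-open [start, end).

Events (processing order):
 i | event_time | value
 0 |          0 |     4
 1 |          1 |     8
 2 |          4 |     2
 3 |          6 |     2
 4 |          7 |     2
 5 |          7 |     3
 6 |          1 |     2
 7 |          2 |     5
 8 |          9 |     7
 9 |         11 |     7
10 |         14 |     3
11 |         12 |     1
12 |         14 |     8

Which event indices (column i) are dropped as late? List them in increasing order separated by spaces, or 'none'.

6 7

i=0 t=0 v=4: → [0,2); WM=-2
i=1 t=1 v=8: → [0,3); WM=-1
i=2 t=4 v=2: → [4,6); WM=2
i=3 t=6 v=2: → [6,8); WM=4
i=4 t=7 v=2: → [6,9); WM=5
i=5 t=7 v=3: → [6,9); WM=5
i=6 t=1 v=2: DROP (t<5-1); WM=5
i=7 t=2 v=5: DROP (t<5-1); WM=5
i=8 t=9 v=7: → [9,11); WM=7
i=9 t=11 v=7: → [11,13); WM=9
i=10 t=14 v=3: → [14,16); WM=12
i=11 t=12 v=1: → [11,14); WM=12
i=12 t=14 v=8: → [14,16); WM=12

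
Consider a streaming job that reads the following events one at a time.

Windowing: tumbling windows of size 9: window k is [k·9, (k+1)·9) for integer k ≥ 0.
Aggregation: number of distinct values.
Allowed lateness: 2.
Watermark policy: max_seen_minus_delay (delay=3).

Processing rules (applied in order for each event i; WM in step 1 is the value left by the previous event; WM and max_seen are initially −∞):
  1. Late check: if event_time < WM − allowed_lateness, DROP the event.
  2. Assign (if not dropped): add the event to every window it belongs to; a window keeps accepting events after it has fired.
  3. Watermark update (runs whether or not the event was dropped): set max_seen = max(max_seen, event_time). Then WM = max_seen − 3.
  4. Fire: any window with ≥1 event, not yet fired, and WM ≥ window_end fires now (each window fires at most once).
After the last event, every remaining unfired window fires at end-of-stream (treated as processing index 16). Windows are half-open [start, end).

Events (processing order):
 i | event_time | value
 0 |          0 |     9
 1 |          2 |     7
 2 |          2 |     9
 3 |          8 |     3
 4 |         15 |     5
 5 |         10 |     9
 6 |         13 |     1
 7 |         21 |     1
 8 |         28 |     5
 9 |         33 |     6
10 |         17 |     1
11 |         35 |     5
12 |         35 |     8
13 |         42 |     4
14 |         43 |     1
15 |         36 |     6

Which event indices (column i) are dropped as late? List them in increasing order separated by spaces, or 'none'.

i=0 t=0 v=9: → [0,9); WM=-3
i=1 t=2 v=7: → [0,9); WM=-1
i=2 t=2 v=9: → [0,9); WM=-1
i=3 t=8 v=3: → [0,9); WM=5
i=4 t=15 v=5: → [9,18); WM=12; [0,9) fires=3
i=5 t=10 v=9: → [9,18); WM=12
i=6 t=13 v=1: → [9,18); WM=12
i=7 t=21 v=1: → [18,27); WM=18; [9,18) fires=3
i=8 t=28 v=5: → [27,36); WM=25
i=9 t=33 v=6: → [27,36); WM=30; [18,27) fires=1
i=10 t=17 v=1: DROP (t<30-2); WM=30
i=11 t=35 v=5: → [27,36); WM=32
i=12 t=35 v=8: → [27,36); WM=32
i=13 t=42 v=4: → [36,45); WM=39; [27,36) fires=3
i=14 t=43 v=1: → [36,45); WM=40
i=15 t=36 v=6: DROP (t<40-2); WM=40

10 15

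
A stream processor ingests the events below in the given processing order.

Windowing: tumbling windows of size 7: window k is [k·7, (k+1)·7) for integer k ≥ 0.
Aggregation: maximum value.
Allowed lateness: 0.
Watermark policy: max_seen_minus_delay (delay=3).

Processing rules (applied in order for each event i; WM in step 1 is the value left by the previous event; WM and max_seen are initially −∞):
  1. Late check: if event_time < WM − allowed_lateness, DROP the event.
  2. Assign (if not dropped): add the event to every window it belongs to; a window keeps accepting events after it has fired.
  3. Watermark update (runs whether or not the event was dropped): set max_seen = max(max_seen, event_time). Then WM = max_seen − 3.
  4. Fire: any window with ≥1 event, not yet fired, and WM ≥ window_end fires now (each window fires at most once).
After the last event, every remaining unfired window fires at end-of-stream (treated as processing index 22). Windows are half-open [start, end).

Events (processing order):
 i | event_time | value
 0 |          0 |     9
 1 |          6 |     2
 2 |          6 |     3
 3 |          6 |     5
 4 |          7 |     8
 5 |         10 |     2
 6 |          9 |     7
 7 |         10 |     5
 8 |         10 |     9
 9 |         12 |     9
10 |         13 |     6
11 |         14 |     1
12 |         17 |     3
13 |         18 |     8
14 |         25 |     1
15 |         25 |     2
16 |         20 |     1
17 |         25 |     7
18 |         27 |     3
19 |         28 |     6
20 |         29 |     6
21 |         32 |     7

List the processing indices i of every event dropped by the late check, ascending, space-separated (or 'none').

16

i=0 t=0 v=9: → [0,7); WM=-3
i=1 t=6 v=2: → [0,7); WM=3
i=2 t=6 v=3: → [0,7); WM=3
i=3 t=6 v=5: → [0,7); WM=3
i=4 t=7 v=8: → [7,14); WM=4
i=5 t=10 v=2: → [7,14); WM=7; [0,7) fires=9
i=6 t=9 v=7: → [7,14); WM=7
i=7 t=10 v=5: → [7,14); WM=7
i=8 t=10 v=9: → [7,14); WM=7
i=9 t=12 v=9: → [7,14); WM=9
i=10 t=13 v=6: → [7,14); WM=10
i=11 t=14 v=1: → [14,21); WM=11
i=12 t=17 v=3: → [14,21); WM=14; [7,14) fires=9
i=13 t=18 v=8: → [14,21); WM=15
i=14 t=25 v=1: → [21,28); WM=22; [14,21) fires=8
i=15 t=25 v=2: → [21,28); WM=22
i=16 t=20 v=1: DROP (t<22-0); WM=22
i=17 t=25 v=7: → [21,28); WM=22
i=18 t=27 v=3: → [21,28); WM=24
i=19 t=28 v=6: → [28,35); WM=25
i=20 t=29 v=6: → [28,35); WM=26
i=21 t=32 v=7: → [28,35); WM=29; [21,28) fires=7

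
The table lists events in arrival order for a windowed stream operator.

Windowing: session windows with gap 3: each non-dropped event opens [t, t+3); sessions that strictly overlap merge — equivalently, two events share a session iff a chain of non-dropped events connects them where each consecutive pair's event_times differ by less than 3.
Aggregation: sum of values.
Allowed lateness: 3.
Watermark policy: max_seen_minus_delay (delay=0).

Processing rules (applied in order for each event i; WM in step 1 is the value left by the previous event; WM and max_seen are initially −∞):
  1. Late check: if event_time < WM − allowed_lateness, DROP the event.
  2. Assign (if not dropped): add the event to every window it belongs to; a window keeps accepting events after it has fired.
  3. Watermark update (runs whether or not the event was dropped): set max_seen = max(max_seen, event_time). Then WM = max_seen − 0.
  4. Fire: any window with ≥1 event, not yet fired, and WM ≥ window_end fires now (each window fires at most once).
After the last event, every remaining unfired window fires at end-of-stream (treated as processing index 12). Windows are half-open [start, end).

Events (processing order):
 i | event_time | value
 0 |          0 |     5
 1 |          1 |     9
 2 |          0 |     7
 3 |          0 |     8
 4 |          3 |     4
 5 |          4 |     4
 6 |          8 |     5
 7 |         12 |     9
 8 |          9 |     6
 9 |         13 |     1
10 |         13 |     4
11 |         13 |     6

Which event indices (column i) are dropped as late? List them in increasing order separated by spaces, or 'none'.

i=0 t=0 v=5: → [0,3); WM=0
i=1 t=1 v=9: → [0,4); WM=1
i=2 t=0 v=7: → [0,4); WM=1
i=3 t=0 v=8: → [0,4); WM=1
i=4 t=3 v=4: → [0,6); WM=3
i=5 t=4 v=4: → [0,7); WM=4
i=6 t=8 v=5: → [8,11); WM=8
i=7 t=12 v=9: → [12,15); WM=12
i=8 t=9 v=6: → [8,12); WM=12
i=9 t=13 v=1: → [12,16); WM=13
i=10 t=13 v=4: → [12,16); WM=13
i=11 t=13 v=6: → [12,16); WM=13

none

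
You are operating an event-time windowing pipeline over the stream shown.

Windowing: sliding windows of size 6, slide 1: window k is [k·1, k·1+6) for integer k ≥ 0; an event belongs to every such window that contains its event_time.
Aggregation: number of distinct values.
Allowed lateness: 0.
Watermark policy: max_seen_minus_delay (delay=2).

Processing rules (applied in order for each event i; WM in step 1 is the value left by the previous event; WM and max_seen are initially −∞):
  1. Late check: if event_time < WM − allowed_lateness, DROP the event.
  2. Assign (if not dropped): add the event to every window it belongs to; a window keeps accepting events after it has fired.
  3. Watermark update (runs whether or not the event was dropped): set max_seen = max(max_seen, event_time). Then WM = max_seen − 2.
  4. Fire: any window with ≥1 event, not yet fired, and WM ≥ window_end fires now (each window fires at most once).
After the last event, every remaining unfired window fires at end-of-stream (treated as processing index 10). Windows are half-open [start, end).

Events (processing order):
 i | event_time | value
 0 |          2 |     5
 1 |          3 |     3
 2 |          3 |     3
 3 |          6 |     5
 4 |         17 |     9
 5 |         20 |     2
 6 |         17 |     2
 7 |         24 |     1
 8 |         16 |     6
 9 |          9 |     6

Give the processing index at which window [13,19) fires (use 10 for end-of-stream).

7

i=0 t=2 v=5: → [2,8),[1,7),[0,6); WM=0
i=1 t=3 v=3: → [3,9),[2,8),[1,7),[0,6); WM=1
i=2 t=3 v=3: → [3,9),[2,8),[1,7),[0,6); WM=1
i=3 t=6 v=5: → [6,12),[5,11),[4,10),[3,9),[2,8),[1,7); WM=4
i=4 t=17 v=9: → [17,23),[16,22),[15,21),[14,20),[13,19),[12,18); WM=15; [0,6) fires=2 [1,7) fires=2 [2,8) fires=2 [3,9) fires=2 [4,10) fires=1 [5,11) fires=1 [6,12) fires=1
i=5 t=20 v=2: → [20,26),[19,25),[18,24),[17,23),[16,22),[15,21); WM=18; [12,18) fires=1
i=6 t=17 v=2: DROP (t<18-0); WM=18
i=7 t=24 v=1: → [24,30),[23,29),[22,28),[21,27),[20,26),[19,25); WM=22; [13,19) fires=1 [14,20) fires=1 [15,21) fires=2 [16,22) fires=2
i=8 t=16 v=6: DROP (t<22-0); WM=22
i=9 t=9 v=6: DROP (t<22-0); WM=22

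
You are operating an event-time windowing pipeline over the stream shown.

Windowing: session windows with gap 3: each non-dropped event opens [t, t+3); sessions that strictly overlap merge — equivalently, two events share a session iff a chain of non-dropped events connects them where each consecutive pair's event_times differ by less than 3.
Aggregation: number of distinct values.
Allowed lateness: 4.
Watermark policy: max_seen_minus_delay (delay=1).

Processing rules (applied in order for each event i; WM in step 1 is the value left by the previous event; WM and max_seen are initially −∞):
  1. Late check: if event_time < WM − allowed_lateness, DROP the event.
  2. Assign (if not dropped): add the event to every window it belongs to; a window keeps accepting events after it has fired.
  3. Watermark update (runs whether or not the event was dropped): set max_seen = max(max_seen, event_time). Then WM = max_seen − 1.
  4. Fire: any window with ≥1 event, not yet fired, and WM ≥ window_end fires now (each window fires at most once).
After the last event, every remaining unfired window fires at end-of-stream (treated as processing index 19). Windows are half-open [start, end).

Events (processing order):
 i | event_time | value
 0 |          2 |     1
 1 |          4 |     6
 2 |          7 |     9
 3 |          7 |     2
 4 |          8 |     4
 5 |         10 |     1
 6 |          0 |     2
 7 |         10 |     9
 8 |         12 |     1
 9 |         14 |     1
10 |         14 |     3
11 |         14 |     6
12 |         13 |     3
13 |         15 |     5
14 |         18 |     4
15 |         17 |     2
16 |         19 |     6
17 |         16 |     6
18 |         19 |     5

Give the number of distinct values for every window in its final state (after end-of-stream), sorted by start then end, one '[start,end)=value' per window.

i=0 t=2 v=1: → [2,5); WM=1
i=1 t=4 v=6: → [2,7); WM=3
i=2 t=7 v=9: → [7,10); WM=6
i=3 t=7 v=2: → [7,10); WM=6
i=4 t=8 v=4: → [7,11); WM=7
i=5 t=10 v=1: → [7,13); WM=9
i=6 t=0 v=2: DROP (t<9-4); WM=9
i=7 t=10 v=9: → [7,13); WM=9
i=8 t=12 v=1: → [7,15); WM=11
i=9 t=14 v=1: → [7,17); WM=13
i=10 t=14 v=3: → [7,17); WM=13
i=11 t=14 v=6: → [7,17); WM=13
i=12 t=13 v=3: → [7,17); WM=13
i=13 t=15 v=5: → [7,18); WM=14
i=14 t=18 v=4: → [18,21); WM=17
i=15 t=17 v=2: → [7,21); WM=17
i=16 t=19 v=6: → [7,22); WM=18
i=17 t=16 v=6: → [7,22); WM=18
i=18 t=19 v=5: → [7,22); WM=18

[2,7)=2 [7,22)=7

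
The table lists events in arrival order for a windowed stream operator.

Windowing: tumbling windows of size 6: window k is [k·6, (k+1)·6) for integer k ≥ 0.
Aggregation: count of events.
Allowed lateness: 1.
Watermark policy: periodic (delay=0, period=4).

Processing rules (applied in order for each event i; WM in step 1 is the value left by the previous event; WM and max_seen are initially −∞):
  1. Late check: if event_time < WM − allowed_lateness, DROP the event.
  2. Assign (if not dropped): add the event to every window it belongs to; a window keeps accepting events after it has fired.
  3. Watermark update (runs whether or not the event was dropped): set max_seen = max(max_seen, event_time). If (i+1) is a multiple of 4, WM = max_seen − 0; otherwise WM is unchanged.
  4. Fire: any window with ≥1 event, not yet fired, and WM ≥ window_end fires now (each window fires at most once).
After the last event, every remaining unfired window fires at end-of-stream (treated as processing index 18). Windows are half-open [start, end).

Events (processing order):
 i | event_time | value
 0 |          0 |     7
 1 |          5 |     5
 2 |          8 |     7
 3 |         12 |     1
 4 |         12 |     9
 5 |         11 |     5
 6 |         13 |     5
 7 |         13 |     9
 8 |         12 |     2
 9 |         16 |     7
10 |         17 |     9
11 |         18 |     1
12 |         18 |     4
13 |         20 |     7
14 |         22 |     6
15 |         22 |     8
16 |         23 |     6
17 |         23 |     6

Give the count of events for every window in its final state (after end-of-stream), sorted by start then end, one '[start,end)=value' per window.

i=0 t=0 v=7: → [0,6); WM=−∞
i=1 t=5 v=5: → [0,6); WM=−∞
i=2 t=8 v=7: → [6,12); WM=−∞
i=3 t=12 v=1: → [12,18); WM=12; [0,6) fires=2 [6,12) fires=1
i=4 t=12 v=9: → [12,18); WM=12
i=5 t=11 v=5: → [6,12); WM=12
i=6 t=13 v=5: → [12,18); WM=12
i=7 t=13 v=9: → [12,18); WM=13
i=8 t=12 v=2: → [12,18); WM=13
i=9 t=16 v=7: → [12,18); WM=13
i=10 t=17 v=9: → [12,18); WM=13
i=11 t=18 v=1: → [18,24); WM=18; [12,18) fires=7
i=12 t=18 v=4: → [18,24); WM=18
i=13 t=20 v=7: → [18,24); WM=18
i=14 t=22 v=6: → [18,24); WM=18
i=15 t=22 v=8: → [18,24); WM=22
i=16 t=23 v=6: → [18,24); WM=22
i=17 t=23 v=6: → [18,24); WM=22

[0,6)=2 [6,12)=2 [12,18)=7 [18,24)=7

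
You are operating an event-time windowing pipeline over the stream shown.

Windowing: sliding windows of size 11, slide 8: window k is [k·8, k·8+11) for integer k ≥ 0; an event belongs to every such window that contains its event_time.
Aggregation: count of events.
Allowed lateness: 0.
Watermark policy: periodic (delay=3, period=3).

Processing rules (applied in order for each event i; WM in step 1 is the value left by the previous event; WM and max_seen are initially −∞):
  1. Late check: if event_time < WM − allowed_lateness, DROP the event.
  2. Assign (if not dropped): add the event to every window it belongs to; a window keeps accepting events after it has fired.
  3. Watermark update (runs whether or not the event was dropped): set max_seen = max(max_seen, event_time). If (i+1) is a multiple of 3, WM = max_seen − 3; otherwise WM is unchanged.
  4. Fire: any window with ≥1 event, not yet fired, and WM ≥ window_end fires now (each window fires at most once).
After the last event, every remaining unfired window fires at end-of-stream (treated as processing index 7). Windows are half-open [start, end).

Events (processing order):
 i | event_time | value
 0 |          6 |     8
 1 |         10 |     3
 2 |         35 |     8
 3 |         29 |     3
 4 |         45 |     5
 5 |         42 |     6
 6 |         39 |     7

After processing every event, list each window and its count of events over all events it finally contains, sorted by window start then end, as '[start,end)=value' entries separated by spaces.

i=0 t=6 v=8: → [0,11); WM=−∞
i=1 t=10 v=3: → [8,19),[0,11); WM=−∞
i=2 t=35 v=8: → [32,43); WM=32; [0,11) fires=2 [8,19) fires=1
i=3 t=29 v=3: DROP (t<32-0); WM=32
i=4 t=45 v=5: → [40,51); WM=32
i=5 t=42 v=6: → [40,51),[32,43); WM=42
i=6 t=39 v=7: DROP (t<42-0); WM=42

[0,11)=2 [8,19)=1 [32,43)=2 [40,51)=2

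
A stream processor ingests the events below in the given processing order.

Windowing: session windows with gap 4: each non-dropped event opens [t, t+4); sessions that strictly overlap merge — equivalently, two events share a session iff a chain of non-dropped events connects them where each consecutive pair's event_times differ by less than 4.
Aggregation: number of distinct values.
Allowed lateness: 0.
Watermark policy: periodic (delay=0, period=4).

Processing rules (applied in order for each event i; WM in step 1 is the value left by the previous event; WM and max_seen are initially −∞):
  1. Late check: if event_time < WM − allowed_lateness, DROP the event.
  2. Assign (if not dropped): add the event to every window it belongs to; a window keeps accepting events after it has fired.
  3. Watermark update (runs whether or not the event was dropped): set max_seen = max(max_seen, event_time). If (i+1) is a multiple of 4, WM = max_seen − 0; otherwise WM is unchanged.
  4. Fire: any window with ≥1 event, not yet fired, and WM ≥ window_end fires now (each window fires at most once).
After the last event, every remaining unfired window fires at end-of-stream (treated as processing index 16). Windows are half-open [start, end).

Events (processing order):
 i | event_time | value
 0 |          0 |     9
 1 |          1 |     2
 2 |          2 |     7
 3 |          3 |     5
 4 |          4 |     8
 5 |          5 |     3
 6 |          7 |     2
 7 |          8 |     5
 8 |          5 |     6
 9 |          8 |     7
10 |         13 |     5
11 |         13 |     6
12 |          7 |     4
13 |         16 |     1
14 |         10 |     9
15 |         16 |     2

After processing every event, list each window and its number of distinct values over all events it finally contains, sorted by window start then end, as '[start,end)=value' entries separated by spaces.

i=0 t=0 v=9: → [0,4); WM=−∞
i=1 t=1 v=2: → [0,5); WM=−∞
i=2 t=2 v=7: → [0,6); WM=−∞
i=3 t=3 v=5: → [0,7); WM=3
i=4 t=4 v=8: → [0,8); WM=3
i=5 t=5 v=3: → [0,9); WM=3
i=6 t=7 v=2: → [0,11); WM=3
i=7 t=8 v=5: → [0,12); WM=8
i=8 t=5 v=6: DROP (t<8-0); WM=8
i=9 t=8 v=7: → [0,12); WM=8
i=10 t=13 v=5: → [13,17); WM=8
i=11 t=13 v=6: → [13,17); WM=13
i=12 t=7 v=4: DROP (t<13-0); WM=13
i=13 t=16 v=1: → [13,20); WM=13
i=14 t=10 v=9: DROP (t<13-0); WM=13
i=15 t=16 v=2: → [13,20); WM=16

[0,12)=6 [13,20)=4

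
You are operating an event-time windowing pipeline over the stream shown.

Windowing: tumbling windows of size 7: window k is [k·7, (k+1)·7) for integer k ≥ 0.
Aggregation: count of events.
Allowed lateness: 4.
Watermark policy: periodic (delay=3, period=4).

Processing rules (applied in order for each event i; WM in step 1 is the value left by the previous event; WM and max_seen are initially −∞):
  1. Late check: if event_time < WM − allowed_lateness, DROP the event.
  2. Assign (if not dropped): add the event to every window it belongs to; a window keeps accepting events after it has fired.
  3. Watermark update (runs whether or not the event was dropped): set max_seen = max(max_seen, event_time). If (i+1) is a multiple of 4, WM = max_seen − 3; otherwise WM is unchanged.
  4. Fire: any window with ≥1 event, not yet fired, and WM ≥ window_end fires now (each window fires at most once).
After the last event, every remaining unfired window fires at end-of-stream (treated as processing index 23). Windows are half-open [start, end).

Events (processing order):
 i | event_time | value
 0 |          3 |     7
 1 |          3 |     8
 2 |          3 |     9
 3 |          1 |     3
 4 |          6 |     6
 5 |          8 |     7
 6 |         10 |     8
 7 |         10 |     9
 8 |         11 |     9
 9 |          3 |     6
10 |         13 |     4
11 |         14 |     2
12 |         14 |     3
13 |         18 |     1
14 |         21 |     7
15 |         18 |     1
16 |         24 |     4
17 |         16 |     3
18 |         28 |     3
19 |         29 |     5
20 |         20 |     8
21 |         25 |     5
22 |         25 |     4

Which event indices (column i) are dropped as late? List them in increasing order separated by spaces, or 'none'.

i=0 t=3 v=7: → [0,7); WM=−∞
i=1 t=3 v=8: → [0,7); WM=−∞
i=2 t=3 v=9: → [0,7); WM=−∞
i=3 t=1 v=3: → [0,7); WM=0
i=4 t=6 v=6: → [0,7); WM=0
i=5 t=8 v=7: → [7,14); WM=0
i=6 t=10 v=8: → [7,14); WM=0
i=7 t=10 v=9: → [7,14); WM=7; [0,7) fires=5
i=8 t=11 v=9: → [7,14); WM=7
i=9 t=3 v=6: → [0,7); WM=7
i=10 t=13 v=4: → [7,14); WM=7
i=11 t=14 v=2: → [14,21); WM=11
i=12 t=14 v=3: → [14,21); WM=11
i=13 t=18 v=1: → [14,21); WM=11
i=14 t=21 v=7: → [21,28); WM=11
i=15 t=18 v=1: → [14,21); WM=18; [7,14) fires=5
i=16 t=24 v=4: → [21,28); WM=18
i=17 t=16 v=3: → [14,21); WM=18
i=18 t=28 v=3: → [28,35); WM=18
i=19 t=29 v=5: → [28,35); WM=26; [14,21) fires=5
i=20 t=20 v=8: DROP (t<26-4); WM=26
i=21 t=25 v=5: → [21,28); WM=26
i=22 t=25 v=4: → [21,28); WM=26

20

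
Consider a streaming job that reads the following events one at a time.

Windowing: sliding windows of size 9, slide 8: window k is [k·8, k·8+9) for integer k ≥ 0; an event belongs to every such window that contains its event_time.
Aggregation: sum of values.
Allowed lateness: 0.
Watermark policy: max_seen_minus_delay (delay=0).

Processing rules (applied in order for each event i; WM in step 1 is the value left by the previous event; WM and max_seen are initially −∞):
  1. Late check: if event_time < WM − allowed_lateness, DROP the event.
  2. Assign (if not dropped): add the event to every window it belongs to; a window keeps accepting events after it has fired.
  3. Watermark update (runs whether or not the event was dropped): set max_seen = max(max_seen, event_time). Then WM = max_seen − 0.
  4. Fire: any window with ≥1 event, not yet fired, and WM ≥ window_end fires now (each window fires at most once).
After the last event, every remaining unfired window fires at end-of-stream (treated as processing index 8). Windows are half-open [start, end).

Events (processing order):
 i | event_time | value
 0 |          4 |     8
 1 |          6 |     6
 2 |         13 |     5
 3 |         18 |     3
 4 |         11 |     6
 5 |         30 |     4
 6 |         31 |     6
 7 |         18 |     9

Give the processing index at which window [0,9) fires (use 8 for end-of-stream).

i=0 t=4 v=8: → [0,9); WM=4
i=1 t=6 v=6: → [0,9); WM=6
i=2 t=13 v=5: → [8,17); WM=13; [0,9) fires=14
i=3 t=18 v=3: → [16,25); WM=18; [8,17) fires=5
i=4 t=11 v=6: DROP (t<18-0); WM=18
i=5 t=30 v=4: → [24,33); WM=30; [16,25) fires=3
i=6 t=31 v=6: → [24,33); WM=31
i=7 t=18 v=9: DROP (t<31-0); WM=31

2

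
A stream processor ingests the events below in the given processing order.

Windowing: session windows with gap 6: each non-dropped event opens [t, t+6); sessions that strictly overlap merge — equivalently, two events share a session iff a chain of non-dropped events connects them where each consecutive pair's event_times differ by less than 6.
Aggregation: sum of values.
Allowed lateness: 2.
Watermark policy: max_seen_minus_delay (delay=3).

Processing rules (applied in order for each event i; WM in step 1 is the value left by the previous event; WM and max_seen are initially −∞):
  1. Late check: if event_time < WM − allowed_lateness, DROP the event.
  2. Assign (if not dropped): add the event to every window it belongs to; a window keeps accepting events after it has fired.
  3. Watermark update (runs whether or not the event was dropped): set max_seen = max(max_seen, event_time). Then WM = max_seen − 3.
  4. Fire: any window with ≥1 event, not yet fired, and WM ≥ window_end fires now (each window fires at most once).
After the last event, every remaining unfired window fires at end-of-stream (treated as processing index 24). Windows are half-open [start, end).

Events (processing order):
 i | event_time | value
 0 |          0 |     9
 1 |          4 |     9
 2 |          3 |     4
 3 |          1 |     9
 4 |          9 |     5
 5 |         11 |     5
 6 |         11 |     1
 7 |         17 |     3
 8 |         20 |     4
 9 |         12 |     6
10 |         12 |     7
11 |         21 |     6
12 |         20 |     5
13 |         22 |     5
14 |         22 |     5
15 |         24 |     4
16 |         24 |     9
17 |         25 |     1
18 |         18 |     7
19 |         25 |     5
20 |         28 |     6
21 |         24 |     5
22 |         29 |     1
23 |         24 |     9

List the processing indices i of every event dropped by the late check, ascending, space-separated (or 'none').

i=0 t=0 v=9: → [0,6); WM=-3
i=1 t=4 v=9: → [0,10); WM=1
i=2 t=3 v=4: → [0,10); WM=1
i=3 t=1 v=9: → [0,10); WM=1
i=4 t=9 v=5: → [0,15); WM=6
i=5 t=11 v=5: → [0,17); WM=8
i=6 t=11 v=1: → [0,17); WM=8
i=7 t=17 v=3: → [17,23); WM=14
i=8 t=20 v=4: → [17,26); WM=17
i=9 t=12 v=6: DROP (t<17-2); WM=17
i=10 t=12 v=7: DROP (t<17-2); WM=17
i=11 t=21 v=6: → [17,27); WM=18
i=12 t=20 v=5: → [17,27); WM=18
i=13 t=22 v=5: → [17,28); WM=19
i=14 t=22 v=5: → [17,28); WM=19
i=15 t=24 v=4: → [17,30); WM=21
i=16 t=24 v=9: → [17,30); WM=21
i=17 t=25 v=1: → [17,31); WM=22
i=18 t=18 v=7: DROP (t<22-2); WM=22
i=19 t=25 v=5: → [17,31); WM=22
i=20 t=28 v=6: → [17,34); WM=25
i=21 t=24 v=5: → [17,34); WM=25
i=22 t=29 v=1: → [17,35); WM=26
i=23 t=24 v=9: → [17,35); WM=26

9 10 18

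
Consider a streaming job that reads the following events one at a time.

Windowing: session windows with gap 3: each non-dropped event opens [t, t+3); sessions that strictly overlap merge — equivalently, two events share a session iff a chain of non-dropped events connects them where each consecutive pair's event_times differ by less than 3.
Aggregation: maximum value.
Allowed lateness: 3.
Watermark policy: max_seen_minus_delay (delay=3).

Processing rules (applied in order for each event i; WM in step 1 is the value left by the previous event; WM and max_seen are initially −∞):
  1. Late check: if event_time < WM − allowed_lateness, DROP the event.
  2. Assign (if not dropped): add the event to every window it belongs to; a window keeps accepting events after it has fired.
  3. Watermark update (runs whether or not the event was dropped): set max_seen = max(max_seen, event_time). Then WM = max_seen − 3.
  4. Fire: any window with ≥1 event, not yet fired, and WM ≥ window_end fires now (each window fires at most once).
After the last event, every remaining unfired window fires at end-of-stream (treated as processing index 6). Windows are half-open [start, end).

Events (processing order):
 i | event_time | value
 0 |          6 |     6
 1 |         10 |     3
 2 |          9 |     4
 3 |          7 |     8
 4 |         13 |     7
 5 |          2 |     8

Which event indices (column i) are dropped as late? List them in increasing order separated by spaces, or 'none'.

i=0 t=6 v=6: → [6,9); WM=3
i=1 t=10 v=3: → [10,13); WM=7
i=2 t=9 v=4: → [9,13); WM=7
i=3 t=7 v=8: → [6,13); WM=7
i=4 t=13 v=7: → [13,16); WM=10
i=5 t=2 v=8: DROP (t<10-3); WM=10

5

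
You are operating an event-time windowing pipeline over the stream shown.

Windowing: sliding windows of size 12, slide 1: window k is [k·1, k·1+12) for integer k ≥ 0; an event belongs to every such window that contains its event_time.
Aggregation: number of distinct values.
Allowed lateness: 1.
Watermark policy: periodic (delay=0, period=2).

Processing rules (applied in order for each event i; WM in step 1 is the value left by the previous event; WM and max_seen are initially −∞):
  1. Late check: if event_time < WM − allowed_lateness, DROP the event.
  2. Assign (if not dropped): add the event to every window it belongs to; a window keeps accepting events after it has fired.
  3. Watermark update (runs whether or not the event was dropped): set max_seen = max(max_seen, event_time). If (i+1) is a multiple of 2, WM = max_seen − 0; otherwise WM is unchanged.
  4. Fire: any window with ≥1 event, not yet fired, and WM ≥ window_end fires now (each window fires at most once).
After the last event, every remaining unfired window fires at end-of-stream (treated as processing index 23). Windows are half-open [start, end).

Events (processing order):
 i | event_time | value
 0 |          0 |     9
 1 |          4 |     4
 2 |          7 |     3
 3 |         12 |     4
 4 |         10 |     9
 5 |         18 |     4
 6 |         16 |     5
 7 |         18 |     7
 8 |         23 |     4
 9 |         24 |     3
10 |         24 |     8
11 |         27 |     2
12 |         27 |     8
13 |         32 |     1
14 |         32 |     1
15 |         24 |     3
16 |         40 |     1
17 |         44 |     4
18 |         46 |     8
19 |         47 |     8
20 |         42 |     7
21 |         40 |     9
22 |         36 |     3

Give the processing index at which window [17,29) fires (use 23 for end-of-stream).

i=0 t=0 v=9: → [0,12); WM=−∞
i=1 t=4 v=4: → [4,16),[3,15),[2,14),[1,13),[0,12); WM=4
i=2 t=7 v=3: → [7,19),[6,18),[5,17),[4,16),[3,15),[2,14),[1,13),[0,12); WM=4
i=3 t=12 v=4: → [12,24),[11,23),[10,22),[9,21),[8,20),[7,19),[6,18),[5,17),[4,16),[3,15),[2,14),[1,13); WM=12; [0,12) fires=3
i=4 t=10 v=9: DROP (t<12-1); WM=12
i=5 t=18 v=4: → [18,30),[17,29),[16,28),[15,27),[14,26),[13,25),[12,24),[11,23),[10,22),[9,21),[8,20),[7,19); WM=18; [1,13) fires=2 [2,14) fires=2 [3,15) fires=2 [4,16) fires=2 [5,17) fires=2 [6,18) fires=2
i=6 t=16 v=5: DROP (t<18-1); WM=18
i=7 t=18 v=7: → [18,30),[17,29),[16,28),[15,27),[14,26),[13,25),[12,24),[11,23),[10,22),[9,21),[8,20),[7,19); WM=18
i=8 t=23 v=4: → [23,35),[22,34),[21,33),[20,32),[19,31),[18,30),[17,29),[16,28),[15,27),[14,26),[13,25),[12,24); WM=18
i=9 t=24 v=3: → [24,36),[23,35),[22,34),[21,33),[20,32),[19,31),[18,30),[17,29),[16,28),[15,27),[14,26),[13,25); WM=24; [7,19) fires=3 [8,20) fires=2 [9,21) fires=2 [10,22) fires=2 [11,23) fires=2 [12,24) fires=2
i=10 t=24 v=8: → [24,36),[23,35),[22,34),[21,33),[20,32),[19,31),[18,30),[17,29),[16,28),[15,27),[14,26),[13,25); WM=24
i=11 t=27 v=2: → [27,39),[26,38),[25,37),[24,36),[23,35),[22,34),[21,33),[20,32),[19,31),[18,30),[17,29),[16,28); WM=27; [13,25) fires=4 [14,26) fires=4 [15,27) fires=4
i=12 t=27 v=8: → [27,39),[26,38),[25,37),[24,36),[23,35),[22,34),[21,33),[20,32),[19,31),[18,30),[17,29),[16,28); WM=27
i=13 t=32 v=1: → [32,44),[31,43),[30,42),[29,41),[28,40),[27,39),[26,38),[25,37),[24,36),[23,35),[22,34),[21,33); WM=32; [16,28) fires=5 [17,29) fires=5 [18,30) fires=5 [19,31) fires=4 [20,32) fires=4
i=14 t=32 v=1: → [32,44),[31,43),[30,42),[29,41),[28,40),[27,39),[26,38),[25,37),[24,36),[23,35),[22,34),[21,33); WM=32
i=15 t=24 v=3: DROP (t<32-1); WM=32
i=16 t=40 v=1: → [40,52),[39,51),[38,50),[37,49),[36,48),[35,47),[34,46),[33,45),[32,44),[31,43),[30,42),[29,41); WM=32
i=17 t=44 v=4: → [44,56),[43,55),[42,54),[41,53),[40,52),[39,51),[38,50),[37,49),[36,48),[35,47),[34,46),[33,45); WM=44; [21,33) fires=5 [22,34) fires=5 [23,35) fires=5 [24,36) fires=4 [25,37) fires=3 [26,38) fires=3 [27,39) fires=3 [28,40) fires=1 [29,41) fires=1 [30,42) fires=1 [31,43) fires=1 [32,44) fires=1
i=18 t=46 v=8: → [46,58),[45,57),[44,56),[43,55),[42,54),[41,53),[40,52),[39,51),[38,50),[37,49),[36,48),[35,47); WM=44
i=19 t=47 v=8: → [47,59),[46,58),[45,57),[44,56),[43,55),[42,54),[41,53),[40,52),[39,51),[38,50),[37,49),[36,48); WM=47; [33,45) fires=2 [34,46) fires=2 [35,47) fires=3
i=20 t=42 v=7: DROP (t<47-1); WM=47
i=21 t=40 v=9: DROP (t<47-1); WM=47
i=22 t=36 v=3: DROP (t<47-1); WM=47

13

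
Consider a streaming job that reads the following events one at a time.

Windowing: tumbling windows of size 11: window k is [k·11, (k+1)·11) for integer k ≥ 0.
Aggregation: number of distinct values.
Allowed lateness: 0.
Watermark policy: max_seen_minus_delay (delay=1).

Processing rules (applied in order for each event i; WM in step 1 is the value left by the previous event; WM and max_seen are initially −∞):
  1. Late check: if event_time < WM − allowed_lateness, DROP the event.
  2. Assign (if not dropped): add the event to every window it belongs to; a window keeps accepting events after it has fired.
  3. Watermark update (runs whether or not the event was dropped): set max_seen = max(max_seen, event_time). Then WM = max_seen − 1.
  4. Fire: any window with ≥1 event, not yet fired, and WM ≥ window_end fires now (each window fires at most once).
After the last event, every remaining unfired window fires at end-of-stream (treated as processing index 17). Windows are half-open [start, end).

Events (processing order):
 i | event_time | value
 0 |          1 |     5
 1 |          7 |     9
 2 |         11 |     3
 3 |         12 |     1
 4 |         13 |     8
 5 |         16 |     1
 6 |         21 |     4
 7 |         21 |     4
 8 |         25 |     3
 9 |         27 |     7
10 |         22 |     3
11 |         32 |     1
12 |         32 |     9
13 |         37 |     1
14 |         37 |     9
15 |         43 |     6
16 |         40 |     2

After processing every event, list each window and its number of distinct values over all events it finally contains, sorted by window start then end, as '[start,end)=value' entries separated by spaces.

i=0 t=1 v=5: → [0,11); WM=0
i=1 t=7 v=9: → [0,11); WM=6
i=2 t=11 v=3: → [11,22); WM=10
i=3 t=12 v=1: → [11,22); WM=11; [0,11) fires=2
i=4 t=13 v=8: → [11,22); WM=12
i=5 t=16 v=1: → [11,22); WM=15
i=6 t=21 v=4: → [11,22); WM=20
i=7 t=21 v=4: → [11,22); WM=20
i=8 t=25 v=3: → [22,33); WM=24; [11,22) fires=4
i=9 t=27 v=7: → [22,33); WM=26
i=10 t=22 v=3: DROP (t<26-0); WM=26
i=11 t=32 v=1: → [22,33); WM=31
i=12 t=32 v=9: → [22,33); WM=31
i=13 t=37 v=1: → [33,44); WM=36; [22,33) fires=4
i=14 t=37 v=9: → [33,44); WM=36
i=15 t=43 v=6: → [33,44); WM=42
i=16 t=40 v=2: DROP (t<42-0); WM=42

[0,11)=2 [11,22)=4 [22,33)=4 [33,44)=3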